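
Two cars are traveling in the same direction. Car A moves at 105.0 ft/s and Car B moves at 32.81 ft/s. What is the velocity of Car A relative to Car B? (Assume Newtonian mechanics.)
v_rel = v_A - v_B = 105.0 - 32.81 = 72.19 ft/s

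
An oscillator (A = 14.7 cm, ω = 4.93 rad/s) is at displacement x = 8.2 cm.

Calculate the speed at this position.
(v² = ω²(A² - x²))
v = ω√(A² − x²) = 4.93×√(0.147² − 0.082²) = 0.6015 m/s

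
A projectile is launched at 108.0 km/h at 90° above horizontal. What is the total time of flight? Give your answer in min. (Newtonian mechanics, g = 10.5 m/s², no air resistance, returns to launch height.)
T = 2v₀sin(θ)/g (with unit conversion) = 0.09524 min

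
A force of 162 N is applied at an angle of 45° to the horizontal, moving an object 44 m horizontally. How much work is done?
W = Fd cosθ = 162×44×cos(45°) = 5040.3 J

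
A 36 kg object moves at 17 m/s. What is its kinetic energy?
KE = ½mv² = ½×36×17² = 5202.0 J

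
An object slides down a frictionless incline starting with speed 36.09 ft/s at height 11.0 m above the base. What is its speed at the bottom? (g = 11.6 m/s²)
½mv₀² + mgh = ½mv² → v = √(v₀² + 2gh) = √(11² + 2×11.6×11) = 19.4 m/s = 63.64 ft/s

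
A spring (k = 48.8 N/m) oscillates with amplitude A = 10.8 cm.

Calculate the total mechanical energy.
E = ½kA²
E = ½kA² = ½×48.8×(0.108)² = 0.2846 J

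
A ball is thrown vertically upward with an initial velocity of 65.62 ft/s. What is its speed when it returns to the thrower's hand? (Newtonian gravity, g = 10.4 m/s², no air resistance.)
By conservation of energy, the ball returns at the same speed = 65.62 ft/s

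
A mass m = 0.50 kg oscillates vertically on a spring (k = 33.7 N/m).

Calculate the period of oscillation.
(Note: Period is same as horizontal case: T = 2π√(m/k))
T = 2π√(m/k) = 2π√(0.5/33.7) = 0.7653 s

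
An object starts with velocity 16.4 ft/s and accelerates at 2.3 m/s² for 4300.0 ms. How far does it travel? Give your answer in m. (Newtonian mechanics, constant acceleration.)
d = v₀t + ½at² (with unit conversion) = 42.76 m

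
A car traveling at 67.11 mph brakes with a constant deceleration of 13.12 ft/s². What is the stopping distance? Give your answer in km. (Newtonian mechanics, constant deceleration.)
d = v₀² / (2a) (with unit conversion) = 0.1125 km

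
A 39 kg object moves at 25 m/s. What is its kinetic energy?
KE = ½mv² = ½×39×25² = 12187.5 J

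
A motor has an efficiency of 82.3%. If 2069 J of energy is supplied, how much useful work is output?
W_out = η × W_in = 0.823 × 2069 = 1702.8 J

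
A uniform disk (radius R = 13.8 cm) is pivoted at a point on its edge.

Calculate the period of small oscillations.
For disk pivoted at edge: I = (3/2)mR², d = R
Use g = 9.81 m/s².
I/m = (3/2)R² = 0.02857 m²; d = R = 0.138 m
T = 2π√((3/2)R²/(gR)) = 2π√(3R/(2g)) = 0.9127 s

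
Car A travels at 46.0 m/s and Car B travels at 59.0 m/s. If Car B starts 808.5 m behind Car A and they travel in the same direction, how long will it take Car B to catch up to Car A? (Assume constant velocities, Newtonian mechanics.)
Relative speed: v_rel = 59.0 - 46.0 = 13 m/s
Time to catch: t = d₀/v_rel = 808.5/13 = 62.19 s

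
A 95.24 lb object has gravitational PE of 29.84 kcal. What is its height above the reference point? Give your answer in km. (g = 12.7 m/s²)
PE = mgh → h = PE/(mg) = 1.249e+05 J / (43.2 kg × 12.7 m/s²) = 227.6 m = 0.2276 km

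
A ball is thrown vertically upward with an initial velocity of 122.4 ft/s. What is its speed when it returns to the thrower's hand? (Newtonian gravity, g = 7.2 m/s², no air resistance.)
By conservation of energy, the ball returns at the same speed = 122.4 ft/s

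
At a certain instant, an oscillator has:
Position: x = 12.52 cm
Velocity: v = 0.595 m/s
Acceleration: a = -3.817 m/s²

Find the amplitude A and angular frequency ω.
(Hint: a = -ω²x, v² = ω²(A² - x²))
a = −ω²x → ω = √(|a|/x) = √(3.817/0.1252) = 5.522 rad/s
v² = ω²(A² − x²) → A = √(x² + v²/ω²) = √(0.1252² + 0.595²/5.522²) = 0.1652 m = 16.52 cm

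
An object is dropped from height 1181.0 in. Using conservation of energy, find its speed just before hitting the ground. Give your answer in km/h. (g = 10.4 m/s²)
mgh = ½mv² → v = √(2gh) = √(2×10.4×30) = 24.98 m/s = 89.92 km/h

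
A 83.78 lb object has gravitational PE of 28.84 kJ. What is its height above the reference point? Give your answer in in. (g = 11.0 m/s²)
PE = mgh → h = PE/(mg) = 2.884e+04 J / (38 kg × 11.0 m/s²) = 68.99 m = 2716.0 in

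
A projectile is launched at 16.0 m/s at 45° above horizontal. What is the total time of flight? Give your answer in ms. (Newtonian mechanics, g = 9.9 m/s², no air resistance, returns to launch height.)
T = 2v₀sin(θ)/g (with unit conversion) = 2286.0 ms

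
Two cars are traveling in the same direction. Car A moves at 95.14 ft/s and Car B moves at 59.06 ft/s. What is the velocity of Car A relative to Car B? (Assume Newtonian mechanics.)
v_rel = v_A - v_B = 95.14 - 59.06 = 36.08 ft/s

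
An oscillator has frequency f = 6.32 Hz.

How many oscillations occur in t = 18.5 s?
n = f×t = 6.32×18.5 = 116.9 oscillations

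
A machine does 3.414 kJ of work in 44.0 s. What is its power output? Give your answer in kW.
P = W/t = 3414 J / 44 s = 77.59 W = 0.07759 kW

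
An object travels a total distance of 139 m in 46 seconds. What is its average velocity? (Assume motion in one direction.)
v_avg = Δd / Δt = 139 / 46 = 3.02 m/s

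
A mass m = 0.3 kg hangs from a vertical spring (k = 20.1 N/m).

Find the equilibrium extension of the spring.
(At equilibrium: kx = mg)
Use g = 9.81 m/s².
x_eq = mg/k = 0.3×9.81/20.1 = 0.1464 m = 14.64 cm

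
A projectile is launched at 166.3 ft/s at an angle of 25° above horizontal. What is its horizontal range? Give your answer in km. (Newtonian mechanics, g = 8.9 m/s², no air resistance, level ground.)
R = v₀² sin(2θ) / g (with unit conversion) = 0.2211 km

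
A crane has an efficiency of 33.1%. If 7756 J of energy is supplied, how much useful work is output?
W_out = η × W_in = 0.331 × 7756 = 2567.2 J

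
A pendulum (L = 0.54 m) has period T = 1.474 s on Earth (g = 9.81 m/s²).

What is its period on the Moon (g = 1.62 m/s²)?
T = 2π√(L/g), so T_moon/T_earth = √(g_earth/g_moon)
T_moon = 2π√(0.54/1.62) = 3.628 s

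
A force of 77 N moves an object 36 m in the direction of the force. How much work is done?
W = Fd = 77×36 = 2772.0 J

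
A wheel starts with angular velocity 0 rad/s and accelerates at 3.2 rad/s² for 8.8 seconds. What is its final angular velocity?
ω = ω₀ + αt = 0 + 3.2 × 8.8 = 28.16 rad/s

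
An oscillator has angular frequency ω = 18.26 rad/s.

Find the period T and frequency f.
T = 2π/ω = 2π/18.26 = 0.3441 s; f = ω/2π = 2.906 Hz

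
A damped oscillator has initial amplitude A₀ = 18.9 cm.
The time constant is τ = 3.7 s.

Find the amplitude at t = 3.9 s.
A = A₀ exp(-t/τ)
A = A₀ exp(−t/τ) = 18.9×exp(−3.9/3.7) = 6.587 cm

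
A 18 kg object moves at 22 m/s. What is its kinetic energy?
KE = ½mv² = ½×18×22² = 4356.0 J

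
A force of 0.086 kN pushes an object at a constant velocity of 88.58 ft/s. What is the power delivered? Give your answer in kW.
P = Fv = 86 N × 27 m/s = 2322 W = 2.322 kW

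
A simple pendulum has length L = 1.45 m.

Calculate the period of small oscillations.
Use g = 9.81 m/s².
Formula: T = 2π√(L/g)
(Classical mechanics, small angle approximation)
T = 2π√(L/g) = 2π√(1.45/9.81) = 2.416 s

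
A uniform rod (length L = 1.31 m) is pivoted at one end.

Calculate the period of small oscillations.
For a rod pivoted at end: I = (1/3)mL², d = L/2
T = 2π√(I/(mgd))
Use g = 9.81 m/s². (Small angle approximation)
I/m = (1/3)L² = 0.572 m²; d = L/2 = 0.655 m
T = 2π√(I/(mgd)) = 2π√(0.572/(9.81×0.655)) = 1.875 s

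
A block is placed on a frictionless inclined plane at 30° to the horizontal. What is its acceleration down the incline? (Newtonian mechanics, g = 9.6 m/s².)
a = g sin(θ) = 9.6 × sin(30°) = 9.6 × 0.5 = 4.8 m/s²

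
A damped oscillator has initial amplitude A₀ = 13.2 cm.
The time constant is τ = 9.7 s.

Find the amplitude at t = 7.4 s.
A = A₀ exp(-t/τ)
A = A₀ exp(−t/τ) = 13.2×exp(−7.4/9.7) = 6.155 cm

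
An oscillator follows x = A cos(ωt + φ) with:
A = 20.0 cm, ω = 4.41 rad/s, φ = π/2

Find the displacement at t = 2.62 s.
x = A cos(ωt + φ) = 20.0×cos(4.41×2.62 + π/2) = 16.96 cm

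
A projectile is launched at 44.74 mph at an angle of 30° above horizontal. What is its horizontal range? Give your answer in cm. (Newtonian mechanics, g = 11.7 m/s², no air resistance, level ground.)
R = v₀² sin(2θ) / g (with unit conversion) = 2961.0 cm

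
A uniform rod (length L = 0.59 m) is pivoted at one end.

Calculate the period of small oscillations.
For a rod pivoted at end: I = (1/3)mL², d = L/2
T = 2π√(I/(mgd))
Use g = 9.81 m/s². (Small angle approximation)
I/m = (1/3)L² = 0.116 m²; d = L/2 = 0.295 m
T = 2π√(I/(mgd)) = 2π√(0.116/(9.81×0.295)) = 1.258 s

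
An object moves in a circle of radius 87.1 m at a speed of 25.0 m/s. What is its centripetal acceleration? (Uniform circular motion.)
a_c = v²/r = 25.0²/87.1 = 625/87.1 = 7.18 m/s²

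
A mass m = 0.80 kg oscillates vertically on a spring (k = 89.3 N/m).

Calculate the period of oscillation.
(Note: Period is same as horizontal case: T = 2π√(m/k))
T = 2π√(m/k) = 2π√(0.8/89.3) = 0.5947 s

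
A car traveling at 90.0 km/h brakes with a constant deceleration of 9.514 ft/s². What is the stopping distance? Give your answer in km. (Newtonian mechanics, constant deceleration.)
d = v₀² / (2a) (with unit conversion) = 0.1078 km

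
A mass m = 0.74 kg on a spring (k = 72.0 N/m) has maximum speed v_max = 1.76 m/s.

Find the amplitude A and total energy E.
½mv²_max = ½kA² → A = v_max√(m/k) = 1.76×√(0.74/72.0) = 0.1784 m = 17.84 cm
E = ½mv²_max = ½×0.74×1.76² = 1.146 J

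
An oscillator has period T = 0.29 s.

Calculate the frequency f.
f = 1/T = 1/0.29 = 3.448 Hz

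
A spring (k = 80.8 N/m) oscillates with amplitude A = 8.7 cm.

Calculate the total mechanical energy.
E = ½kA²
E = ½kA² = ½×80.8×(0.087)² = 0.3058 J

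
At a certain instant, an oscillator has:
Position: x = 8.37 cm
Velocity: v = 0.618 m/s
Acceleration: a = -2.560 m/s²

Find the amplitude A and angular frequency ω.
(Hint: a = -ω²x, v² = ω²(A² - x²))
a = −ω²x → ω = √(|a|/x) = √(2.56/0.0837) = 5.53 rad/s
v² = ω²(A² − x²) → A = √(x² + v²/ω²) = √(0.0837² + 0.618²/5.53²) = 0.1396 m = 13.96 cm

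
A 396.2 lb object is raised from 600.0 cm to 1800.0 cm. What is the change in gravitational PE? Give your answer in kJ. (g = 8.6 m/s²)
ΔPE = mg(h₂ − h₁) = 179.7 kg × 8.6 m/s² × (18 − 6) m = 1.855e+04 J = 18.55 kJ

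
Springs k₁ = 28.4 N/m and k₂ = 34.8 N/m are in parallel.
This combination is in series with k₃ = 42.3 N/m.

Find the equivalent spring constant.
k₁₂ = k₁ + k₂ = 63.2 N/m (parallel)
1/k_eq = 1/k₁₂ + 1/k₃ → k_eq = 25.34 N/m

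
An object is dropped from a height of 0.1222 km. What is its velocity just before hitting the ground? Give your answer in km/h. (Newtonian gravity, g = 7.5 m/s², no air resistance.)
v = √(2gh) (with unit conversion) = 154.1 km/h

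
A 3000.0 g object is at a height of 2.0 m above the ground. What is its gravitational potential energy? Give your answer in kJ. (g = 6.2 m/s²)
PE = mgh = 3 kg × 6.2 m/s² × 2 m = 37.2 J = 0.0372 kJ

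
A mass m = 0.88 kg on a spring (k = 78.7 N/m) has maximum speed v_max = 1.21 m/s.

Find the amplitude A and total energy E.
½mv²_max = ½kA² → A = v_max√(m/k) = 1.21×√(0.88/78.7) = 0.1279 m = 12.79 cm
E = ½mv²_max = ½×0.88×1.21² = 0.6442 J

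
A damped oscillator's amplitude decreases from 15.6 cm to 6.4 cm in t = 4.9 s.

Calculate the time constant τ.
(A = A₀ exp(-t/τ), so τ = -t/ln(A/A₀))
A/A₀ = 6.4/15.6 = 0.4103; ln(A/A₀) = -0.891
τ = −t/ln(A/A₀) = −4.9/-0.891 = 5.5 s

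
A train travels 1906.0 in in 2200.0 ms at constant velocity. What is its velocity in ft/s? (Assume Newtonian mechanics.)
v = d/t (with unit conversion) = 72.2 ft/s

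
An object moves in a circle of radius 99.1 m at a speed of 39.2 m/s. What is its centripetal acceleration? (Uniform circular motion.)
a_c = v²/r = 39.2²/99.1 = 1536.64/99.1 = 15.51 m/s²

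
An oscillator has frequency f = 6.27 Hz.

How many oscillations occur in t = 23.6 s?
n = f×t = 6.27×23.6 = 148 oscillations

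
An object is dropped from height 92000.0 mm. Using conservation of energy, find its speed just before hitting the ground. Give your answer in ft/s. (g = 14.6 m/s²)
mgh = ½mv² → v = √(2gh) = √(2×14.6×92) = 51.83 m/s = 170.0 ft/s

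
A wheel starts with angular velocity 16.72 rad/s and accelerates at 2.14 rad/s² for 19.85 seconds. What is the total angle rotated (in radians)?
θ = ω₀t + ½αt² = 16.72×19.85 + ½×2.14×19.85² = 753.5 rad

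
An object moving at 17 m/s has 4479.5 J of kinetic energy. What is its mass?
KE = ½mv² → m = 2KE/v² = 2×4479.5/17² = 31.0 kg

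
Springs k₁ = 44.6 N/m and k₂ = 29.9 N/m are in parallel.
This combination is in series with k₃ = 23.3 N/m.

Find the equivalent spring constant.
k₁₂ = k₁ + k₂ = 74.5 N/m (parallel)
1/k_eq = 1/k₁₂ + 1/k₃ → k_eq = 17.75 N/m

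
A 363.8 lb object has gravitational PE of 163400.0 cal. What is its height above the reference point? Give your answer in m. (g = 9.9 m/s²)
PE = mgh → h = PE/(mg) = 6.837e+05 J / (165 kg × 9.9 m/s²) = 418.5 m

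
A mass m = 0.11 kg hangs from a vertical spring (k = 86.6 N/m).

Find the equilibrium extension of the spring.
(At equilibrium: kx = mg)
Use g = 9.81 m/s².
x_eq = mg/k = 0.11×9.81/86.6 = 0.01246 m = 1.246 cm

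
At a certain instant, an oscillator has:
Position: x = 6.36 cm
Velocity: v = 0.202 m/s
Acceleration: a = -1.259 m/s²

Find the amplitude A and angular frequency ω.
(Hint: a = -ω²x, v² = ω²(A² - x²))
a = −ω²x → ω = √(|a|/x) = √(1.259/0.0636) = 4.449 rad/s
v² = ω²(A² − x²) → A = √(x² + v²/ω²) = √(0.0636² + 0.202²/4.449²) = 0.07814 m = 7.814 cm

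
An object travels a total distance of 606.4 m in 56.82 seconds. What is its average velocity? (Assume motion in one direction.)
v_avg = Δd / Δt = 606.4 / 56.82 = 10.67 m/s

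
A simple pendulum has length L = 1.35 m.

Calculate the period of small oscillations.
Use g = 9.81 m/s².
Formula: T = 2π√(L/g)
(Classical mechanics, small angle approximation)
T = 2π√(L/g) = 2π√(1.35/9.81) = 2.331 s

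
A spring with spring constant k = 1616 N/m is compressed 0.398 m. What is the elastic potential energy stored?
PE = ½kx² = ½×1616×0.398² = 128.0 J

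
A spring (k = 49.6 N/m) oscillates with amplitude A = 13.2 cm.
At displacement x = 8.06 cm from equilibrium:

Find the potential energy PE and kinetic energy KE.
E_total = ½kA² = ½×49.6×(0.132)² = 0.4321 J
PE = ½kx² = ½×49.6×(0.0806)² = 0.1611 J
KE = E_total − PE = 0.271 J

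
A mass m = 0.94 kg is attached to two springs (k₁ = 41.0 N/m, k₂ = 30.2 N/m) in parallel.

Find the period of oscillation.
k_eq = k₁+k₂ = 71.2 N/m
T = 2π√(m/k_eq) = 2π√(0.94/71.2) = 0.7219 s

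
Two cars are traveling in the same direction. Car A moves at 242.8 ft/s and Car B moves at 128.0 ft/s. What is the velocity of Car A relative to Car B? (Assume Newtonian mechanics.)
v_rel = v_A - v_B = 242.8 - 128.0 = 114.8 ft/s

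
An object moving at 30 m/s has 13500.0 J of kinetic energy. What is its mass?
KE = ½mv² → m = 2KE/v² = 2×13500.0/30² = 30.0 kg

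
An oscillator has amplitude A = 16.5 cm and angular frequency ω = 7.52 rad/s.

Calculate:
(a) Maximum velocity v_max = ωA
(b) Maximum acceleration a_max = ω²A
v_max = ωA = 7.52×0.165 = 1.241 m/s
a_max = ω²A = 7.52²×0.165 = 9.331 m/s²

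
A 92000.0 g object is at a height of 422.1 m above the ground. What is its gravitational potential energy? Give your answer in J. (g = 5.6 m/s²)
PE = mgh = 92 kg × 5.6 m/s² × 422.1 m = 2.175e+05 J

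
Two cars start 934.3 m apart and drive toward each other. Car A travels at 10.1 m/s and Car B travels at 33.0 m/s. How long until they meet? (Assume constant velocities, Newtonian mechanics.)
Combined speed: v_combined = 10.1 + 33.0 = 43.1 m/s
Time to meet: t = d/43.1 = 934.3/43.1 = 21.68 s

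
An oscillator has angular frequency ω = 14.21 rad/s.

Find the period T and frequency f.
T = 2π/ω = 2π/14.21 = 0.4422 s; f = ω/2π = 2.262 Hz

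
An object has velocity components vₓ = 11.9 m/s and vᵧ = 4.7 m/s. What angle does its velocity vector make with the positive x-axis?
θ = arctan(vᵧ/vₓ) = arctan(4.7/11.9) = 21.55°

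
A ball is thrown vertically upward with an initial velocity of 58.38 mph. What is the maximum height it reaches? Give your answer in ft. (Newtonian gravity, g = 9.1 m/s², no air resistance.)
h_max = v₀²/(2g) (with unit conversion) = 122.8 ft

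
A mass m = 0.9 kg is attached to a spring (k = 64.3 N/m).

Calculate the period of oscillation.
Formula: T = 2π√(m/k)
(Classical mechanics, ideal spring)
T = 2π√(m/k) = 2π√(0.9/64.3) = 0.7434 s; f = 1/T = 1.345 Hz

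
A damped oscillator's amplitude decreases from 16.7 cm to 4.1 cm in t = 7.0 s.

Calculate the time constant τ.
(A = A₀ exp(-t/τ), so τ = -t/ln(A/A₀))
A/A₀ = 4.1/16.7 = 0.2455; ln(A/A₀) = -1.404
τ = −t/ln(A/A₀) = −7.0/-1.404 = 4.984 s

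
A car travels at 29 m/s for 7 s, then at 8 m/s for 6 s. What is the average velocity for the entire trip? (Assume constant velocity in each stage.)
d₁ = v₁t₁ = 29 × 7 = 203 m
d₂ = v₂t₂ = 8 × 6 = 48 m
d_total = 251 m, t_total = 13 s
v_avg = d_total/t_total = 251/13 = 19.31 m/s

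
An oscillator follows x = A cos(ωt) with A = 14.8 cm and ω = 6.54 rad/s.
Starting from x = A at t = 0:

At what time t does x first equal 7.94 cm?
cos(ωt) = x/A = 7.94/14.8 = 0.5365
ωt = arccos(0.5365) = 1.005 rad
t = 1.005/6.54 = 0.1536 s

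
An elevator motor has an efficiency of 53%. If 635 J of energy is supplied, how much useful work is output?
W_out = η × W_in = 0.53 × 635 = 336.55 J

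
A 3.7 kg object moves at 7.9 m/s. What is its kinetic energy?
KE = ½mv² = ½×3.7×7.9² = 115.4585 J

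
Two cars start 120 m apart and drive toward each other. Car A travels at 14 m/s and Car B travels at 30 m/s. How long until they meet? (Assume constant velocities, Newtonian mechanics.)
Combined speed: v_combined = 14 + 30 = 44 m/s
Time to meet: t = d/44 = 120/44 = 2.73 s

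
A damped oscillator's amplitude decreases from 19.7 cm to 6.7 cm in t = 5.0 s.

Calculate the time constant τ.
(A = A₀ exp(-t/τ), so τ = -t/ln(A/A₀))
A/A₀ = 6.7/19.7 = 0.3401; ln(A/A₀) = -1.079
τ = −t/ln(A/A₀) = −5.0/-1.079 = 4.636 s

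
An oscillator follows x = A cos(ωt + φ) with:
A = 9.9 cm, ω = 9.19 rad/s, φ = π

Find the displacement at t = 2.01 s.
x = A cos(ωt + φ) = 9.9×cos(9.19×2.01 + π) = -9.202 cm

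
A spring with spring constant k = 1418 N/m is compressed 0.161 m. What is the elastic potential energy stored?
PE = ½kx² = ½×1418×0.161² = 18.38 J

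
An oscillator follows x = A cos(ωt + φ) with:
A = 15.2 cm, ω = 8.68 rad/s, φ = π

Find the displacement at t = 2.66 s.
x = A cos(ωt + φ) = 15.2×cos(8.68×2.66 + π) = 6.926 cm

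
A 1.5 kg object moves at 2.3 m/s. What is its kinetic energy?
KE = ½mv² = ½×1.5×2.3² = 3.9675 J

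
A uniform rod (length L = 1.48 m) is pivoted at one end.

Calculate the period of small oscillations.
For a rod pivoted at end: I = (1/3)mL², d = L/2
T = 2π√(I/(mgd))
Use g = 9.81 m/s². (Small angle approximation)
I/m = (1/3)L² = 0.7301 m²; d = L/2 = 0.74 m
T = 2π√(I/(mgd)) = 2π√(0.7301/(9.81×0.74)) = 1.993 s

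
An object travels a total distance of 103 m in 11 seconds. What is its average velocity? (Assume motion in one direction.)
v_avg = Δd / Δt = 103 / 11 = 9.36 m/s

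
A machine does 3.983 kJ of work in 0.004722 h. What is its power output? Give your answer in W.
P = W/t = 3983 J / 17 s = 234.3 W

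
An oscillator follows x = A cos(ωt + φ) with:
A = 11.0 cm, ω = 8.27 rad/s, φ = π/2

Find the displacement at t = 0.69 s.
x = A cos(ωt + φ) = 11.0×cos(8.27×0.69 + π/2) = 6 cm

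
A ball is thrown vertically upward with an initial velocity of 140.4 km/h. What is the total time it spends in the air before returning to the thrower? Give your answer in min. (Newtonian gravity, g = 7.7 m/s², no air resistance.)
t_total = 2v₀/g (with unit conversion) = 0.1688 min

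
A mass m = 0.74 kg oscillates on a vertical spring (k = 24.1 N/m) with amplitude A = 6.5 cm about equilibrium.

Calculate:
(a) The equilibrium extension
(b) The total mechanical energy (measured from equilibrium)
x_eq = mg/k = 0.74×9.81/24.1 = 0.3012 m = 30.12 cm
E = ½kA² = ½×24.1×(0.065)² = 0.05091 J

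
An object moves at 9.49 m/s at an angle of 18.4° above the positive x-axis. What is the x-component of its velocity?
vₓ = v cos(θ) = 9.49 × cos(18.4°) = 9.0 m/s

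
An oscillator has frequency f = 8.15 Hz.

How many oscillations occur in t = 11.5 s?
n = f×t = 8.15×11.5 = 93.73 oscillations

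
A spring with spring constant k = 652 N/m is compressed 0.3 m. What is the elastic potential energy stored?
PE = ½kx² = ½×652×0.3² = 29.34 J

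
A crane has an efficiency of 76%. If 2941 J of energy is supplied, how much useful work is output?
W_out = η × W_in = 0.76 × 2941 = 2235.2 J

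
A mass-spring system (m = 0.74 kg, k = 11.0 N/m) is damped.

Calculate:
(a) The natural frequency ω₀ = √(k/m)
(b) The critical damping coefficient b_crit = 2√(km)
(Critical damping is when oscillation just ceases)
ω₀ = √(k/m) = √(11.0/0.74) = 3.855 rad/s
b_crit = 2√(km) = 2√(11.0×0.74) = 5.706 kg/s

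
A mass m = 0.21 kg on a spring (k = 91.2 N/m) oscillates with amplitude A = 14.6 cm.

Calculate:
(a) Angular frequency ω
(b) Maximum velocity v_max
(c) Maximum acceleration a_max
ω = √(k/m) = √(91.2/0.21) = 20.84 rad/s
v_max = ωA = 20.84×0.146 = 3.043 m/s
a_max = ω²A = 20.84²×0.146 = 63.41 m/s²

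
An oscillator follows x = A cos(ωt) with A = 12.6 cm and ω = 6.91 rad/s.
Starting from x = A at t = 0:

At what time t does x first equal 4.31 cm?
cos(ωt) = x/A = 4.31/12.6 = 0.3421
ωt = arccos(0.3421) = 1.222 rad
t = 1.222/6.91 = 0.1768 s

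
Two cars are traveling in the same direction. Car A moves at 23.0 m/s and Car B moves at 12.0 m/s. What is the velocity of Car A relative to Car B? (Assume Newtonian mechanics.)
v_rel = v_A - v_B = 23.0 - 12.0 = 11.0 m/s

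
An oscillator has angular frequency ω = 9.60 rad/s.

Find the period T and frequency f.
T = 2π/ω = 2π/9.6 = 0.6545 s; f = ω/2π = 1.528 Hz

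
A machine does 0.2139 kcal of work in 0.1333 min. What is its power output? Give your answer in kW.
P = W/t = 895 J / 7.998 s = 111.9 W = 0.1119 kW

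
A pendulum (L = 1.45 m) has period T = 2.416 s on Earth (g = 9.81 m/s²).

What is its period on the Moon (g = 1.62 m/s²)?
T = 2π√(L/g), so T_moon/T_earth = √(g_earth/g_moon)
T_moon = 2π√(1.45/1.62) = 5.944 s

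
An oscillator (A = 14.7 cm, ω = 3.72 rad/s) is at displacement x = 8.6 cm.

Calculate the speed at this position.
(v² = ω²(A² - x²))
v = ω√(A² − x²) = 3.72×√(0.147² − 0.086²) = 0.4435 m/s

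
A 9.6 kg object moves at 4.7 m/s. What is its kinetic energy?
KE = ½mv² = ½×9.6×4.7² = 106.032 J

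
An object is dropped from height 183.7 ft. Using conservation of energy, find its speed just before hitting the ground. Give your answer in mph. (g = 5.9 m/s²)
mgh = ½mv² → v = √(2gh) = √(2×5.9×55.99) = 25.7 m/s = 57.5 mph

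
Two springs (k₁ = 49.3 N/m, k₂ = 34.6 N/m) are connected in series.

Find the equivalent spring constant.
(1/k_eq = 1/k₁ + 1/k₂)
1/k_eq = 1/49.3 + 1/34.6 = 0.049186; k_eq = 20.33 N/m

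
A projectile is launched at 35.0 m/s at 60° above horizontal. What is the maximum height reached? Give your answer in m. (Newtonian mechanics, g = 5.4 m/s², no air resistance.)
H = v₀²sin²(θ)/(2g) = 85.07 m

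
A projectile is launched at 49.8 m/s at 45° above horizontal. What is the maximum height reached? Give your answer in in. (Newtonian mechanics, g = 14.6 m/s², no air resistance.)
H = v₀²sin²(θ)/(2g) (with unit conversion) = 1672.0 in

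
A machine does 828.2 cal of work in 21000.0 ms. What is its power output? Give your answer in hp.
P = W/t = 3465 J / 21 s = 165 W = 0.2213 hp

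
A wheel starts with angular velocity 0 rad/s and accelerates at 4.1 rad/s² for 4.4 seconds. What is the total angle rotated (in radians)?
θ = ω₀t + ½αt² = 0×4.4 + ½×4.1×4.4² = 39.69 rad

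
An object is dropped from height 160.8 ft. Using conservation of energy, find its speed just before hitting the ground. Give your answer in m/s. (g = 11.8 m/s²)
mgh = ½mv² → v = √(2gh) = √(2×11.8×49.01) = 34.01 m/s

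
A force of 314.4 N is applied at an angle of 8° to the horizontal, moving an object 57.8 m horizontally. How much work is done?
W = Fd cosθ = 314.4×57.8×cos(8°) = 17995.0 J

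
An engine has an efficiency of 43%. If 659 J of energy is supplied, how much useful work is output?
W_out = η × W_in = 0.43 × 659 = 283.37 J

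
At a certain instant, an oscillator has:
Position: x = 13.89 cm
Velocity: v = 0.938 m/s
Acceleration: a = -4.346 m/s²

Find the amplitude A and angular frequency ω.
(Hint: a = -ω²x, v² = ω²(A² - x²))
a = −ω²x → ω = √(|a|/x) = √(4.346/0.1389) = 5.594 rad/s
v² = ω²(A² − x²) → A = √(x² + v²/ω²) = √(0.1389² + 0.938²/5.594²) = 0.2177 m = 21.77 cm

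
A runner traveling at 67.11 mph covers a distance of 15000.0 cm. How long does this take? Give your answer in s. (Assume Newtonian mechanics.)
t = d/v (with unit conversion) = 5.0 s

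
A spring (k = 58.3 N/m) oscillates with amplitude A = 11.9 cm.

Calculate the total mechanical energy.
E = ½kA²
E = ½kA² = ½×58.3×(0.119)² = 0.4128 J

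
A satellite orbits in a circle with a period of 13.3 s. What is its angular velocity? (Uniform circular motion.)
ω = 2π/T = 2π/13.3 = 0.4724 rad/s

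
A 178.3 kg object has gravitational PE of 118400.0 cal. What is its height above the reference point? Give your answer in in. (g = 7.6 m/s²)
PE = mgh → h = PE/(mg) = 4.954e+05 J / (178.3 kg × 7.6 m/s²) = 365.6 m = 14390.0 in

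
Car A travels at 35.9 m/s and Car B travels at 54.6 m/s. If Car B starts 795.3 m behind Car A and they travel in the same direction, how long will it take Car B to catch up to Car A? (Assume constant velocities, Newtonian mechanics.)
Relative speed: v_rel = 54.6 - 35.9 = 18.7 m/s
Time to catch: t = d₀/v_rel = 795.3/18.7 = 42.53 s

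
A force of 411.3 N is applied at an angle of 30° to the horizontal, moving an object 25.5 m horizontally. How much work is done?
W = Fd cosθ = 411.3×25.5×cos(30°) = 9083.0 J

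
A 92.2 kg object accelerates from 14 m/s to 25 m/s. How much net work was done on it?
W_net = ΔKE = ½m(v₂² − v₁²) = ½×92.2×(25² − 14²) = 19776.9 J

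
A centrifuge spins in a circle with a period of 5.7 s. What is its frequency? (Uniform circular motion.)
f = 1/T = 1/5.7 = 0.1754 Hz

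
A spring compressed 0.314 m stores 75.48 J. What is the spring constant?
PE = ½kx² → k = 2PE/x² = 2×75.48/0.314² = 1531.0 N/m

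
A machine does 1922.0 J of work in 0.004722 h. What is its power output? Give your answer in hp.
P = W/t = 1922 J / 17 s = 113.1 W = 0.1516 hp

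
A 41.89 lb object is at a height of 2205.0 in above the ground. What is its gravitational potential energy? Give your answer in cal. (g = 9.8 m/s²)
PE = mgh = 19 kg × 9.8 m/s² × 56.01 m = 1.043e+04 J = 2493.0 cal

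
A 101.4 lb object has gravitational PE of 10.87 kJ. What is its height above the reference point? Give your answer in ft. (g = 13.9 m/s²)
PE = mgh → h = PE/(mg) = 1.087e+04 J / (45.99 kg × 13.9 m/s²) = 17 m = 55.78 ft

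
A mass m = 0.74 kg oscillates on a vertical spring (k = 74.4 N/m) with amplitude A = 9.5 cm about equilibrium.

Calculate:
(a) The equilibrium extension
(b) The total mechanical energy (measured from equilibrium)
x_eq = mg/k = 0.74×9.81/74.4 = 0.09757 m = 9.757 cm
E = ½kA² = ½×74.4×(0.095)² = 0.3357 J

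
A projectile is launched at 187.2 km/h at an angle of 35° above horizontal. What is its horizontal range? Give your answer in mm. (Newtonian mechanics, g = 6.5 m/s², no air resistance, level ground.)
R = v₀² sin(2θ) / g (with unit conversion) = 390900.0 mm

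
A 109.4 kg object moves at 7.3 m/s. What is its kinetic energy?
KE = ½mv² = ½×109.4×7.3² = 2914.963 J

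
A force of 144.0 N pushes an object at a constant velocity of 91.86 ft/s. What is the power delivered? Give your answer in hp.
P = Fv = 144 N × 28 m/s = 4032 W = 5.407 hp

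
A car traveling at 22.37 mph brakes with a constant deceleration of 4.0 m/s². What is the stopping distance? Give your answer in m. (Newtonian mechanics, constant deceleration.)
d = v₀² / (2a) (with unit conversion) = 12.5 m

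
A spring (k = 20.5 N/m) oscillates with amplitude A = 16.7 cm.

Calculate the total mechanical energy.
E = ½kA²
E = ½kA² = ½×20.5×(0.167)² = 0.2859 J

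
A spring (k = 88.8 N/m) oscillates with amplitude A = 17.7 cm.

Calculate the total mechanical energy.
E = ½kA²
E = ½kA² = ½×88.8×(0.177)² = 1.391 J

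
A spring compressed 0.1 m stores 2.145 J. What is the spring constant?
PE = ½kx² → k = 2PE/x² = 2×2.145/0.1² = 429.0 N/m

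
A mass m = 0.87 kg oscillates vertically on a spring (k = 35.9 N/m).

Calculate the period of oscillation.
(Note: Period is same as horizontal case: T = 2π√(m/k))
T = 2π√(m/k) = 2π√(0.87/35.9) = 0.9781 s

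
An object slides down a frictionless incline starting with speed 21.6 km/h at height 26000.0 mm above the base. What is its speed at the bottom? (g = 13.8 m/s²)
½mv₀² + mgh = ½mv² → v = √(v₀² + 2gh) = √(6² + 2×13.8×26) = 27.45 m/s = 98.83 km/h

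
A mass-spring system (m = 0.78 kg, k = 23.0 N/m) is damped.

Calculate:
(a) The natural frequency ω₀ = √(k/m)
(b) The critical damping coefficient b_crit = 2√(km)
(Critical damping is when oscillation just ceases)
ω₀ = √(k/m) = √(23.0/0.78) = 5.43 rad/s
b_crit = 2√(km) = 2√(23.0×0.78) = 8.471 kg/s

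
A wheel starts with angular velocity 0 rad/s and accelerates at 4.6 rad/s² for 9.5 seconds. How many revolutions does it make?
θ = ω₀t + ½αt² = 0×9.5 + ½×4.6×9.5² = 207.57 rad
Revolutions = θ/(2π) = 207.57/(2π) = 33.04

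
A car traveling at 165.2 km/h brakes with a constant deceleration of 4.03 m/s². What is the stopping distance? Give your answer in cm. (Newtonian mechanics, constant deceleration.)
d = v₀² / (2a) (with unit conversion) = 26130.0 cm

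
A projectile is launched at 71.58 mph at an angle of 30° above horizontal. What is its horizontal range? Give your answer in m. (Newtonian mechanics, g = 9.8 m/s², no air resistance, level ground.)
R = v₀² sin(2θ) / g (with unit conversion) = 90.49 m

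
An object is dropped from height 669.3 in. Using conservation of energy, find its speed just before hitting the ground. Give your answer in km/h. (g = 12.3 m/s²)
mgh = ½mv² → v = √(2gh) = √(2×12.3×17) = 20.45 m/s = 73.62 km/h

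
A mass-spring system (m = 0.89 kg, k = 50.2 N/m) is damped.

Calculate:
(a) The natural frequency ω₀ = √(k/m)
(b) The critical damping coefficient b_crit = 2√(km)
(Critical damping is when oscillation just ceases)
ω₀ = √(k/m) = √(50.2/0.89) = 7.51 rad/s
b_crit = 2√(km) = 2√(50.2×0.89) = 13.37 kg/s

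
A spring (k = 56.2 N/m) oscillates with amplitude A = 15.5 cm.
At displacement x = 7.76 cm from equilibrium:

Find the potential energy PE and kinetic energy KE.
E_total = ½kA² = ½×56.2×(0.155)² = 0.6751 J
PE = ½kx² = ½×56.2×(0.0776)² = 0.1692 J
KE = E_total − PE = 0.5059 J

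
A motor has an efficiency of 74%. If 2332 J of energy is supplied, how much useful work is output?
W_out = η × W_in = 0.74 × 2332 = 1725.7 J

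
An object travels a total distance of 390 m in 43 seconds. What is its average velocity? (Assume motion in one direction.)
v_avg = Δd / Δt = 390 / 43 = 9.07 m/s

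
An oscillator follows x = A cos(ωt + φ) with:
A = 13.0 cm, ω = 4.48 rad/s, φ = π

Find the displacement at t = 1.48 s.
x = A cos(ωt + φ) = 13.0×cos(4.48×1.48 + π) = -12.22 cm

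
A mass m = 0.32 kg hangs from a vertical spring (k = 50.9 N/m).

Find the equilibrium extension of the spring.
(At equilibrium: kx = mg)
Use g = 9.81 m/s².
x_eq = mg/k = 0.32×9.81/50.9 = 0.06167 m = 6.167 cm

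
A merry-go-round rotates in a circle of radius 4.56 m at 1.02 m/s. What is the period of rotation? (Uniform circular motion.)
T = 2πr/v = 2π×4.56/1.02 = 28.09 s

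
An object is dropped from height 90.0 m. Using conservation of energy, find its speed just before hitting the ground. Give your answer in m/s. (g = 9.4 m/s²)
mgh = ½mv² → v = √(2gh) = √(2×9.4×90) = 41.13 m/s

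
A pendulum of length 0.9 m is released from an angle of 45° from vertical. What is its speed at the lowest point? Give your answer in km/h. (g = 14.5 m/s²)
h = L(1 − cosθ) = 0.9×(1 − cos45°) = 0.2636 m
v = √(2gh) = √(2×14.5×0.2636) = 2.765 m/s = 9.954 km/h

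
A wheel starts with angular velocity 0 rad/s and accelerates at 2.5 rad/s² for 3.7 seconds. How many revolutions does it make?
θ = ω₀t + ½αt² = 0×3.7 + ½×2.5×3.7² = 17.11 rad
Revolutions = θ/(2π) = 17.11/(2π) = 2.72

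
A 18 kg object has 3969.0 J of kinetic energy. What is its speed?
KE = ½mv² → v = √(2KE/m) = √(2×3969.0/18) = 21.0 m/s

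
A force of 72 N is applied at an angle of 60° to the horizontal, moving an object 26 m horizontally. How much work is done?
W = Fd cosθ = 72×26×cos(60°) = 936.0 J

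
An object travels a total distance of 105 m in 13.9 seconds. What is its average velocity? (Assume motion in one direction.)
v_avg = Δd / Δt = 105 / 13.9 = 7.55 m/s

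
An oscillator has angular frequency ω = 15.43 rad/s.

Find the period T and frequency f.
T = 2π/ω = 2π/15.43 = 0.4072 s; f = ω/2π = 2.456 Hz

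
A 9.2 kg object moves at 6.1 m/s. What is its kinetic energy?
KE = ½mv² = ½×9.2×6.1² = 171.166 J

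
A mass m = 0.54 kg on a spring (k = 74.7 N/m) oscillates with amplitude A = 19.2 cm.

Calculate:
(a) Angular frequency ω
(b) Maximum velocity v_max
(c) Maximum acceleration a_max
ω = √(k/m) = √(74.7/0.54) = 11.76 rad/s
v_max = ωA = 11.76×0.192 = 2.258 m/s
a_max = ω²A = 11.76²×0.192 = 26.56 m/s²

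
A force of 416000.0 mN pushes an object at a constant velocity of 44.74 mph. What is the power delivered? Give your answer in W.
P = Fv = 416 N × 20 m/s = 8320 W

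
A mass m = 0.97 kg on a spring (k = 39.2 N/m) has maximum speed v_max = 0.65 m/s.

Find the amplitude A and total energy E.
½mv²_max = ½kA² → A = v_max√(m/k) = 0.65×√(0.97/39.2) = 0.1022 m = 10.22 cm
E = ½mv²_max = ½×0.97×0.65² = 0.2049 J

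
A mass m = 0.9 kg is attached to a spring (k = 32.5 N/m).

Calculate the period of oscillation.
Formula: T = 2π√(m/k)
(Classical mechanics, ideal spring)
T = 2π√(m/k) = 2π√(0.9/32.5) = 1.046 s; f = 1/T = 0.9564 Hz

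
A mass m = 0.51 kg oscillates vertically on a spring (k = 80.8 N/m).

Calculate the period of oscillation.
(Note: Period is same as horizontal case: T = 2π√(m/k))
T = 2π√(m/k) = 2π√(0.51/80.8) = 0.4992 s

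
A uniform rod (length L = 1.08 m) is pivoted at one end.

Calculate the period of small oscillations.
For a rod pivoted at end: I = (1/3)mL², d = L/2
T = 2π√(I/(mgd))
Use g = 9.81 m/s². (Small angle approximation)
I/m = (1/3)L² = 0.3888 m²; d = L/2 = 0.54 m
T = 2π√(I/(mgd)) = 2π√(0.3888/(9.81×0.54)) = 1.702 s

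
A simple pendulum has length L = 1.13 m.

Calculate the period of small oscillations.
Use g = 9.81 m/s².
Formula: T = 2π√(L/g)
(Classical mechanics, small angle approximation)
T = 2π√(L/g) = 2π√(1.13/9.81) = 2.132 s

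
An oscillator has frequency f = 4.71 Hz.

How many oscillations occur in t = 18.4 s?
n = f×t = 4.71×18.4 = 86.66 oscillations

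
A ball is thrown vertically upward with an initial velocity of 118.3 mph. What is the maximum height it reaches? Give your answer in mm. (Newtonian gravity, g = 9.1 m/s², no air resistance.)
h_max = v₀²/(2g) (with unit conversion) = 153700.0 mm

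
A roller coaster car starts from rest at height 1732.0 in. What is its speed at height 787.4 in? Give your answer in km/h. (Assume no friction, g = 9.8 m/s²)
mgh₁ = ½mv₂² + mgh₂ → v₂ = √(2g(h₁−h₂)) = √(2×9.8×(43.99−20)) = 21.69 m/s = 78.07 km/h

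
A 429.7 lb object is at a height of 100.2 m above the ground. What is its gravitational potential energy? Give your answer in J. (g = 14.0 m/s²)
PE = mgh = 194.9 kg × 14.0 m/s² × 100.2 m = 2.734e+05 J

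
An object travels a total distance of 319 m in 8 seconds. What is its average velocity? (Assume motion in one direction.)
v_avg = Δd / Δt = 319 / 8 = 39.88 m/s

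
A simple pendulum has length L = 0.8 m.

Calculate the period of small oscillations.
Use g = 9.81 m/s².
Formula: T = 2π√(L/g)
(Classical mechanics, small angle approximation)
T = 2π√(L/g) = 2π√(0.8/9.81) = 1.794 s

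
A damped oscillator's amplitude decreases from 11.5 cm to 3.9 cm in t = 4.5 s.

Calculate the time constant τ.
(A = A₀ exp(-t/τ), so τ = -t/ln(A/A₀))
A/A₀ = 3.9/11.5 = 0.3391; ln(A/A₀) = -1.081
τ = −t/ln(A/A₀) = −4.5/-1.081 = 4.161 s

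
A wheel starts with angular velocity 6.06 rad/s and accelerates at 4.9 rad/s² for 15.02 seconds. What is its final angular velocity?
ω = ω₀ + αt = 6.06 + 4.9 × 15.02 = 79.66 rad/s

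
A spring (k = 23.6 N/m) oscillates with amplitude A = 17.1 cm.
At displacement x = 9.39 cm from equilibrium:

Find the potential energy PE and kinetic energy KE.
E_total = ½kA² = ½×23.6×(0.171)² = 0.345 J
PE = ½kx² = ½×23.6×(0.0939)² = 0.104 J
KE = E_total − PE = 0.241 J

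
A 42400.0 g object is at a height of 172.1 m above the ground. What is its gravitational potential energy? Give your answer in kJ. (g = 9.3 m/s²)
PE = mgh = 42.4 kg × 9.3 m/s² × 172.1 m = 6.786e+04 J = 67.86 kJ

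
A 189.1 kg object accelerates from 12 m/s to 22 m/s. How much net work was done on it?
W_net = ΔKE = ½m(v₂² − v₁²) = ½×189.1×(22² − 12²) = 32147.0 J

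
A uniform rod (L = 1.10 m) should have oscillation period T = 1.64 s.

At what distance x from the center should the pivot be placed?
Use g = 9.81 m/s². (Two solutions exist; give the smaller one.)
T = 2π√((L²/12 + x²)/(gx)). Let c = T²g/(4π²) = 0.6683.
x² − cx + L²/12 = 0 → x = (c − √(c² − L²/3))/2 = 0.2301 m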